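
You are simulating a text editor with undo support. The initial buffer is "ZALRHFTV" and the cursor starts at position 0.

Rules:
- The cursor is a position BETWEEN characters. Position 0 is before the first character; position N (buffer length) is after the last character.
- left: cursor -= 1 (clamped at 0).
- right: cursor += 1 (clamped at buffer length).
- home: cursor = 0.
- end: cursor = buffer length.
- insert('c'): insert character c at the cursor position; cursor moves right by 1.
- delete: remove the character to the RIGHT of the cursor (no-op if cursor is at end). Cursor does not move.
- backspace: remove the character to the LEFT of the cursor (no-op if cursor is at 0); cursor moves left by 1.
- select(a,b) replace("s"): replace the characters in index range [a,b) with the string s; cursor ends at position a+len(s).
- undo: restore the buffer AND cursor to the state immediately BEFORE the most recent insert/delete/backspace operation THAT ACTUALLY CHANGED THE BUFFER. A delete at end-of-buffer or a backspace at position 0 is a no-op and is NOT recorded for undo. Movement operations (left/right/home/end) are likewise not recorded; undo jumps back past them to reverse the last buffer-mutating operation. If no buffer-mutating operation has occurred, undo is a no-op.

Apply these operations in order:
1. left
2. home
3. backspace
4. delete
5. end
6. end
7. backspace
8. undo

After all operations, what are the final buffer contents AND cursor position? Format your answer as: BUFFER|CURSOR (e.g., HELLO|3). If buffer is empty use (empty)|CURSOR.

After op 1 (left): buf='ZALRHFTV' cursor=0
After op 2 (home): buf='ZALRHFTV' cursor=0
After op 3 (backspace): buf='ZALRHFTV' cursor=0
After op 4 (delete): buf='ALRHFTV' cursor=0
After op 5 (end): buf='ALRHFTV' cursor=7
After op 6 (end): buf='ALRHFTV' cursor=7
After op 7 (backspace): buf='ALRHFT' cursor=6
After op 8 (undo): buf='ALRHFTV' cursor=7

Answer: ALRHFTV|7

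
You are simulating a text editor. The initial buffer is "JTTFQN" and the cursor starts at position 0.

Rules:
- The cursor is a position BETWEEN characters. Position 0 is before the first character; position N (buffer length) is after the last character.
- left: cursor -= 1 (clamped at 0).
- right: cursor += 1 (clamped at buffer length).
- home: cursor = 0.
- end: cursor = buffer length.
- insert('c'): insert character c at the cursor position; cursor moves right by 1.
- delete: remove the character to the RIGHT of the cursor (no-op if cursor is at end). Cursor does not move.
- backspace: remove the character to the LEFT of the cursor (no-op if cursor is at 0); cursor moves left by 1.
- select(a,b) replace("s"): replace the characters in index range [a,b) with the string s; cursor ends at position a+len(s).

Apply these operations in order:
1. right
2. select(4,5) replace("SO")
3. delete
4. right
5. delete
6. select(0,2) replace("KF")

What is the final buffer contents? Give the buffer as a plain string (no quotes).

Answer: KFTFSO

Derivation:
After op 1 (right): buf='JTTFQN' cursor=1
After op 2 (select(4,5) replace("SO")): buf='JTTFSON' cursor=6
After op 3 (delete): buf='JTTFSO' cursor=6
After op 4 (right): buf='JTTFSO' cursor=6
After op 5 (delete): buf='JTTFSO' cursor=6
After op 6 (select(0,2) replace("KF")): buf='KFTFSO' cursor=2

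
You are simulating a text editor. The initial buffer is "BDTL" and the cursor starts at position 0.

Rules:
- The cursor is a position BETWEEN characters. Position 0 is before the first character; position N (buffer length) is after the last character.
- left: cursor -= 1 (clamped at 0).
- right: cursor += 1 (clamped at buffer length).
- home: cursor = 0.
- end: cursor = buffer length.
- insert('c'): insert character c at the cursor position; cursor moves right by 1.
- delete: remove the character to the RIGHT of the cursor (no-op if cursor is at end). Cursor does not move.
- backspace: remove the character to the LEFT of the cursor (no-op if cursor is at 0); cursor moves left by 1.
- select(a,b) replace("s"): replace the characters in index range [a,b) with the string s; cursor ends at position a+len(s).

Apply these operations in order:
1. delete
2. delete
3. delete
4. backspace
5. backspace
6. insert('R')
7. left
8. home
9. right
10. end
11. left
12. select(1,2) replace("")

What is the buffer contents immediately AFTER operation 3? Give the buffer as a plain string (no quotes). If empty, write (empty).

Answer: L

Derivation:
After op 1 (delete): buf='DTL' cursor=0
After op 2 (delete): buf='TL' cursor=0
After op 3 (delete): buf='L' cursor=0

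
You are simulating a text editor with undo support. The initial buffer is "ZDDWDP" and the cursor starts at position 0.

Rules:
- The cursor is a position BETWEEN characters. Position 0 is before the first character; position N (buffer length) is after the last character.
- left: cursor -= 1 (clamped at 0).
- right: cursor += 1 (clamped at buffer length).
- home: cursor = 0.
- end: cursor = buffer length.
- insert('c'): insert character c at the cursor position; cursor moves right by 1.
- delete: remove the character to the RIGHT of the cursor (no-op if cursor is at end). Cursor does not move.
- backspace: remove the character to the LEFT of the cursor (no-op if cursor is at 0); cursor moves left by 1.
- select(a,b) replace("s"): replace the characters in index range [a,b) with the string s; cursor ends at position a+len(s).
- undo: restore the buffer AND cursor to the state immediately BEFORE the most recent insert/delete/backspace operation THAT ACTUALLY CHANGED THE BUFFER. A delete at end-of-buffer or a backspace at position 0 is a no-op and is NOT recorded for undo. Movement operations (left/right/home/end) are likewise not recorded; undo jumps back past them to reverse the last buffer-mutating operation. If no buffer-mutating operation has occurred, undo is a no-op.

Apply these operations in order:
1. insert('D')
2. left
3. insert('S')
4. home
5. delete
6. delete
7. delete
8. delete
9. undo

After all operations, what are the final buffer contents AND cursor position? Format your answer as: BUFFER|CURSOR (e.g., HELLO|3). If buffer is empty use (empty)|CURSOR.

After op 1 (insert('D')): buf='DZDDWDP' cursor=1
After op 2 (left): buf='DZDDWDP' cursor=0
After op 3 (insert('S')): buf='SDZDDWDP' cursor=1
After op 4 (home): buf='SDZDDWDP' cursor=0
After op 5 (delete): buf='DZDDWDP' cursor=0
After op 6 (delete): buf='ZDDWDP' cursor=0
After op 7 (delete): buf='DDWDP' cursor=0
After op 8 (delete): buf='DWDP' cursor=0
After op 9 (undo): buf='DDWDP' cursor=0

Answer: DDWDP|0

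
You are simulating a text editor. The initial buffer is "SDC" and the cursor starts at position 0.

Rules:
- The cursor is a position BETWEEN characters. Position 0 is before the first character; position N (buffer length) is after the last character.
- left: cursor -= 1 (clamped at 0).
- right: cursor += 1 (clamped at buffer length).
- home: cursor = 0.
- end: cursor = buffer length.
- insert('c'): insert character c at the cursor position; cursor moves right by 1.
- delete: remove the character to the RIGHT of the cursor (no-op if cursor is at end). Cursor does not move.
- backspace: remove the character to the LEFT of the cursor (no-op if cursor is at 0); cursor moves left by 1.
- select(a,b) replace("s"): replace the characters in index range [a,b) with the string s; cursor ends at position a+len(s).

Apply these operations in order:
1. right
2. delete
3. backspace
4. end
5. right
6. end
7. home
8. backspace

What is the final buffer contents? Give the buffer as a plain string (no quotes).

Answer: C

Derivation:
After op 1 (right): buf='SDC' cursor=1
After op 2 (delete): buf='SC' cursor=1
After op 3 (backspace): buf='C' cursor=0
After op 4 (end): buf='C' cursor=1
After op 5 (right): buf='C' cursor=1
After op 6 (end): buf='C' cursor=1
After op 7 (home): buf='C' cursor=0
After op 8 (backspace): buf='C' cursor=0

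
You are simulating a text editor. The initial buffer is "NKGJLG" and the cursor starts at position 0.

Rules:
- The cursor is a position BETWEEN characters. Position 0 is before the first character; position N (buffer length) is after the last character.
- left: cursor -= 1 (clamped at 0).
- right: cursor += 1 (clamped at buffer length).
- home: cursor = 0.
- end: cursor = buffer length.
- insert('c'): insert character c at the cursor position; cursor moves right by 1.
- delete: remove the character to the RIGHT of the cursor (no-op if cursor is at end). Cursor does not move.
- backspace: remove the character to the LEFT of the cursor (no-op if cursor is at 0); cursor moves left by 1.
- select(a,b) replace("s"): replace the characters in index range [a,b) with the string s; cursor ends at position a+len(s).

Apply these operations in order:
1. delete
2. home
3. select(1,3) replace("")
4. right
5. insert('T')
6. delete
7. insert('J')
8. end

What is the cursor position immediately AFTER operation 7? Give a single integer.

Answer: 4

Derivation:
After op 1 (delete): buf='KGJLG' cursor=0
After op 2 (home): buf='KGJLG' cursor=0
After op 3 (select(1,3) replace("")): buf='KLG' cursor=1
After op 4 (right): buf='KLG' cursor=2
After op 5 (insert('T')): buf='KLTG' cursor=3
After op 6 (delete): buf='KLT' cursor=3
After op 7 (insert('J')): buf='KLTJ' cursor=4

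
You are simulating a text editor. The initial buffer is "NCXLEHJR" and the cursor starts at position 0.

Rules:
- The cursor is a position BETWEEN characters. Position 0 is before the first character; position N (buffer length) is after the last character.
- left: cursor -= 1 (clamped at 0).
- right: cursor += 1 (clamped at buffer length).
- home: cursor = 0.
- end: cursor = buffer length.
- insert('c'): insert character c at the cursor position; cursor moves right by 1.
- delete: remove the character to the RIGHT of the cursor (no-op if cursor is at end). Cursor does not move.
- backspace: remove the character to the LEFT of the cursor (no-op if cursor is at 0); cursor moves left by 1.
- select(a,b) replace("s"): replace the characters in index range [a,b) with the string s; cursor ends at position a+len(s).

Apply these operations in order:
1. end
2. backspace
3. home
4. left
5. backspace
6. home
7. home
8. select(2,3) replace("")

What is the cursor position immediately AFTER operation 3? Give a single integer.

After op 1 (end): buf='NCXLEHJR' cursor=8
After op 2 (backspace): buf='NCXLEHJ' cursor=7
After op 3 (home): buf='NCXLEHJ' cursor=0

Answer: 0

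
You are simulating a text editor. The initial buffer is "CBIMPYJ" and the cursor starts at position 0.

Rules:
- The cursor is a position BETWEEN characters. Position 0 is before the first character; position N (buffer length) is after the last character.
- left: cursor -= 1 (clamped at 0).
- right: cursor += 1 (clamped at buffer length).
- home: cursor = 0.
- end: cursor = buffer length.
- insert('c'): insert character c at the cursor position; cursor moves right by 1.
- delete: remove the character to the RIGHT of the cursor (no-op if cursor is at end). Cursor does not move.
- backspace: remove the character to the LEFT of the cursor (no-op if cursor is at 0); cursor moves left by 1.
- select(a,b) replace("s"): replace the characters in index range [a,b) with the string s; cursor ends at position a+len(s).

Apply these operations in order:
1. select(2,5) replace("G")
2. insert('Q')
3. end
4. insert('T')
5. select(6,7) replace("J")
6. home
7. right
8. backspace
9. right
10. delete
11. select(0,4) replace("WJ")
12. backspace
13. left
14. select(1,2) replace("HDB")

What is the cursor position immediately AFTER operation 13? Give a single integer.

Answer: 0

Derivation:
After op 1 (select(2,5) replace("G")): buf='CBGYJ' cursor=3
After op 2 (insert('Q')): buf='CBGQYJ' cursor=4
After op 3 (end): buf='CBGQYJ' cursor=6
After op 4 (insert('T')): buf='CBGQYJT' cursor=7
After op 5 (select(6,7) replace("J")): buf='CBGQYJJ' cursor=7
After op 6 (home): buf='CBGQYJJ' cursor=0
After op 7 (right): buf='CBGQYJJ' cursor=1
After op 8 (backspace): buf='BGQYJJ' cursor=0
After op 9 (right): buf='BGQYJJ' cursor=1
After op 10 (delete): buf='BQYJJ' cursor=1
After op 11 (select(0,4) replace("WJ")): buf='WJJ' cursor=2
After op 12 (backspace): buf='WJ' cursor=1
After op 13 (left): buf='WJ' cursor=0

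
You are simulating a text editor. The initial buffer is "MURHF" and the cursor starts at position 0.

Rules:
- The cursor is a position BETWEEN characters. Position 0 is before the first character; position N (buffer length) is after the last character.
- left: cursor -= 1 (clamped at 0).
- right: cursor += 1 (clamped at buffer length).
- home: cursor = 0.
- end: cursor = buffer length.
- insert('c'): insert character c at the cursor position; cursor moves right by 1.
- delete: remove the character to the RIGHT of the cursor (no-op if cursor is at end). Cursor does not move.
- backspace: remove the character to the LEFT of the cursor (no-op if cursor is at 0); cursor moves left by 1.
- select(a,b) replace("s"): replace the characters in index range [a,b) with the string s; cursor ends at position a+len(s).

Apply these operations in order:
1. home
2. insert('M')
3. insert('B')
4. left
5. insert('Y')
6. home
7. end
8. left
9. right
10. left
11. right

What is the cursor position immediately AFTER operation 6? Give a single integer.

After op 1 (home): buf='MURHF' cursor=0
After op 2 (insert('M')): buf='MMURHF' cursor=1
After op 3 (insert('B')): buf='MBMURHF' cursor=2
After op 4 (left): buf='MBMURHF' cursor=1
After op 5 (insert('Y')): buf='MYBMURHF' cursor=2
After op 6 (home): buf='MYBMURHF' cursor=0

Answer: 0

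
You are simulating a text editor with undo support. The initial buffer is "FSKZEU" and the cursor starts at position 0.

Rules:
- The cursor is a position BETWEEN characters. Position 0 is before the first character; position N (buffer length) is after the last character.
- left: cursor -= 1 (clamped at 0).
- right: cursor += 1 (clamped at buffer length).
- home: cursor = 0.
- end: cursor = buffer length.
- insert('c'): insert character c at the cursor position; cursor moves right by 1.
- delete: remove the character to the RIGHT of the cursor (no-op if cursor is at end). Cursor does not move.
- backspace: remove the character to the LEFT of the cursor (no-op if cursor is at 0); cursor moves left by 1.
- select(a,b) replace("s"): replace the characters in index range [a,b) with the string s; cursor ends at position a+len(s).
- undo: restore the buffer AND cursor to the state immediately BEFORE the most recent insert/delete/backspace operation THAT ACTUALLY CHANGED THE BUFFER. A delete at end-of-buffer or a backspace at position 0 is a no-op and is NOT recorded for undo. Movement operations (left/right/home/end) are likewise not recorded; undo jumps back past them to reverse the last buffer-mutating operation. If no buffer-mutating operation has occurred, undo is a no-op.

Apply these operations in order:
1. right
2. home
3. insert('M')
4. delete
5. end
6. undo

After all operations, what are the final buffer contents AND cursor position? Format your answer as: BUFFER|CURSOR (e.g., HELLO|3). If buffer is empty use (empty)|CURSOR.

Answer: MFSKZEU|1

Derivation:
After op 1 (right): buf='FSKZEU' cursor=1
After op 2 (home): buf='FSKZEU' cursor=0
After op 3 (insert('M')): buf='MFSKZEU' cursor=1
After op 4 (delete): buf='MSKZEU' cursor=1
After op 5 (end): buf='MSKZEU' cursor=6
After op 6 (undo): buf='MFSKZEU' cursor=1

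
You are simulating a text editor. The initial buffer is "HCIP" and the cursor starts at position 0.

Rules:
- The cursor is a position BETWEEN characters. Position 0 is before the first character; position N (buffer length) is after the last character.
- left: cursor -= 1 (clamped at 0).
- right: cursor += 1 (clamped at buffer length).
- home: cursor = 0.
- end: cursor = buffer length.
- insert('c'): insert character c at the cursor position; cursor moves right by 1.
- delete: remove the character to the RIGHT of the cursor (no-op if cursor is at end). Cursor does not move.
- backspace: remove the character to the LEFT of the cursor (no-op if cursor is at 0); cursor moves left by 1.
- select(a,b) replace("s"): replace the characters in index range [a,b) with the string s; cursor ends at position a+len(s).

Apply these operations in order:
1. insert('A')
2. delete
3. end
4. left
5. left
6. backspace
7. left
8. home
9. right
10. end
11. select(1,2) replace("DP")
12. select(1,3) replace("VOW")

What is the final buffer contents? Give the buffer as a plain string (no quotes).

Answer: AVOWP

Derivation:
After op 1 (insert('A')): buf='AHCIP' cursor=1
After op 2 (delete): buf='ACIP' cursor=1
After op 3 (end): buf='ACIP' cursor=4
After op 4 (left): buf='ACIP' cursor=3
After op 5 (left): buf='ACIP' cursor=2
After op 6 (backspace): buf='AIP' cursor=1
After op 7 (left): buf='AIP' cursor=0
After op 8 (home): buf='AIP' cursor=0
After op 9 (right): buf='AIP' cursor=1
After op 10 (end): buf='AIP' cursor=3
After op 11 (select(1,2) replace("DP")): buf='ADPP' cursor=3
After op 12 (select(1,3) replace("VOW")): buf='AVOWP' cursor=4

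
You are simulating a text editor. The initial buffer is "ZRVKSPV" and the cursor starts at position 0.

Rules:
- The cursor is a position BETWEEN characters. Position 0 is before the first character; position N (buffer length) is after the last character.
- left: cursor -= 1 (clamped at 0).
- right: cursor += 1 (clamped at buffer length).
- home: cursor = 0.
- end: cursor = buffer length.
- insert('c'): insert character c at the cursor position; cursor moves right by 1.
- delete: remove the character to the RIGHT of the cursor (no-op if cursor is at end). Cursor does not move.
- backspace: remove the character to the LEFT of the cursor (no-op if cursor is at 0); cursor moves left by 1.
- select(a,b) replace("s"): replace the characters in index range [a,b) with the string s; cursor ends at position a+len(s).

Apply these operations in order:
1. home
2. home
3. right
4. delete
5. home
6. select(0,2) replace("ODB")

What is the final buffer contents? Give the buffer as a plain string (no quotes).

After op 1 (home): buf='ZRVKSPV' cursor=0
After op 2 (home): buf='ZRVKSPV' cursor=0
After op 3 (right): buf='ZRVKSPV' cursor=1
After op 4 (delete): buf='ZVKSPV' cursor=1
After op 5 (home): buf='ZVKSPV' cursor=0
After op 6 (select(0,2) replace("ODB")): buf='ODBKSPV' cursor=3

Answer: ODBKSPV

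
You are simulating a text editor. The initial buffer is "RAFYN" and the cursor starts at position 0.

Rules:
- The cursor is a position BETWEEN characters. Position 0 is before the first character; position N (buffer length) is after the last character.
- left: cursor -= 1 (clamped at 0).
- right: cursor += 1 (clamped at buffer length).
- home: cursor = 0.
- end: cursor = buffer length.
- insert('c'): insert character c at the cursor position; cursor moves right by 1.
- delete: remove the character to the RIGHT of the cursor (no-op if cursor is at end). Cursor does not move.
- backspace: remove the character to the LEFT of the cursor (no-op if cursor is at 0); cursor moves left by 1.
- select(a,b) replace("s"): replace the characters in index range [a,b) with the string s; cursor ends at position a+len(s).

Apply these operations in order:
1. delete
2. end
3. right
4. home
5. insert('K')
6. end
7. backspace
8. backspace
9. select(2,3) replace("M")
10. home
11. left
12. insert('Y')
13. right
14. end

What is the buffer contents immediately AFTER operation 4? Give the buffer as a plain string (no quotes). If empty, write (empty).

Answer: AFYN

Derivation:
After op 1 (delete): buf='AFYN' cursor=0
After op 2 (end): buf='AFYN' cursor=4
After op 3 (right): buf='AFYN' cursor=4
After op 4 (home): buf='AFYN' cursor=0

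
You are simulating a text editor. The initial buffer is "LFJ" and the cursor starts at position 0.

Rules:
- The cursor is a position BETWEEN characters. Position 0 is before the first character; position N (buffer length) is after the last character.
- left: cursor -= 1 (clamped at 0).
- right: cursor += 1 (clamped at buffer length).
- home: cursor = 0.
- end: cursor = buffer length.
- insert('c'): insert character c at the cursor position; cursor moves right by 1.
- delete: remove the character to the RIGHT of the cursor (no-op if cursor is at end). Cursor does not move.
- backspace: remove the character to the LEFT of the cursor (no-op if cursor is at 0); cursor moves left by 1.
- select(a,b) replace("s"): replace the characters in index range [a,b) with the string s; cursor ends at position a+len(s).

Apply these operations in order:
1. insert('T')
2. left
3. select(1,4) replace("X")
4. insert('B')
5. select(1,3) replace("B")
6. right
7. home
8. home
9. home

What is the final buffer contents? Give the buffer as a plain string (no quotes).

Answer: TB

Derivation:
After op 1 (insert('T')): buf='TLFJ' cursor=1
After op 2 (left): buf='TLFJ' cursor=0
After op 3 (select(1,4) replace("X")): buf='TX' cursor=2
After op 4 (insert('B')): buf='TXB' cursor=3
After op 5 (select(1,3) replace("B")): buf='TB' cursor=2
After op 6 (right): buf='TB' cursor=2
After op 7 (home): buf='TB' cursor=0
After op 8 (home): buf='TB' cursor=0
After op 9 (home): buf='TB' cursor=0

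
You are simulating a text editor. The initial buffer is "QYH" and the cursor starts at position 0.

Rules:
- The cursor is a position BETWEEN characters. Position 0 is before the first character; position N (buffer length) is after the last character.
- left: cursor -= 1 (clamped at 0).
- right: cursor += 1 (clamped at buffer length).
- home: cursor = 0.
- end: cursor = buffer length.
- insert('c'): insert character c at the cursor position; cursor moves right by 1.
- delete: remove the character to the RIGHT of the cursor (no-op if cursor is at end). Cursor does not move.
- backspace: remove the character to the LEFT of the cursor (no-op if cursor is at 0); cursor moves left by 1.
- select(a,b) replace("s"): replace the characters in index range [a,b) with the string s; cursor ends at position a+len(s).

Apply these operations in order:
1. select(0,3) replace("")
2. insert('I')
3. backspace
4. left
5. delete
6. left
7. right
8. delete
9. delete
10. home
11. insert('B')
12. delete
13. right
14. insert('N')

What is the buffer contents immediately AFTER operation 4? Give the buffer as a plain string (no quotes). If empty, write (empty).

Answer: (empty)

Derivation:
After op 1 (select(0,3) replace("")): buf='(empty)' cursor=0
After op 2 (insert('I')): buf='I' cursor=1
After op 3 (backspace): buf='(empty)' cursor=0
After op 4 (left): buf='(empty)' cursor=0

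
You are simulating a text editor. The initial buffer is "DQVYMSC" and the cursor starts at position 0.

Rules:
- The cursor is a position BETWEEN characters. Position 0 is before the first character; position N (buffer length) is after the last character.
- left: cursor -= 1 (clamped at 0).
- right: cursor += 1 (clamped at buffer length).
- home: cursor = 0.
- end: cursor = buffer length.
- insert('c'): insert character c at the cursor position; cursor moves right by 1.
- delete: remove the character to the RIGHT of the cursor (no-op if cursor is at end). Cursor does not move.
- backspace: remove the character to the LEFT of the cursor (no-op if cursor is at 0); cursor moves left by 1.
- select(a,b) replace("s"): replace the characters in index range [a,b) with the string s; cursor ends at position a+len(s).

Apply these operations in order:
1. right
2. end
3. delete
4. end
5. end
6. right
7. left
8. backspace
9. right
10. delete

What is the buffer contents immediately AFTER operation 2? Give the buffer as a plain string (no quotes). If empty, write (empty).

Answer: DQVYMSC

Derivation:
After op 1 (right): buf='DQVYMSC' cursor=1
After op 2 (end): buf='DQVYMSC' cursor=7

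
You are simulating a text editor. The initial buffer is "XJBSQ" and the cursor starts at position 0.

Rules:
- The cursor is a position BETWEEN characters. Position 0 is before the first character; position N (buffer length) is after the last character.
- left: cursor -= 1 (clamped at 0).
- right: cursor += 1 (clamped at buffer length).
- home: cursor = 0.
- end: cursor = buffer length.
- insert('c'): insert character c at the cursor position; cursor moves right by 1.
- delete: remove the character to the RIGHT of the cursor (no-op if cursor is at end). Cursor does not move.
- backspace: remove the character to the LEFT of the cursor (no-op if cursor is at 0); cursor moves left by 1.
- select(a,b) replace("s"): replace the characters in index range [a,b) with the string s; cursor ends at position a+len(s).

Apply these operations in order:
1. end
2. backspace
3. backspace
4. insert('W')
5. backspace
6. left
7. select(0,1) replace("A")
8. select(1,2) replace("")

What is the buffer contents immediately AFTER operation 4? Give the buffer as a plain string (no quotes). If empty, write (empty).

After op 1 (end): buf='XJBSQ' cursor=5
After op 2 (backspace): buf='XJBS' cursor=4
After op 3 (backspace): buf='XJB' cursor=3
After op 4 (insert('W')): buf='XJBW' cursor=4

Answer: XJBW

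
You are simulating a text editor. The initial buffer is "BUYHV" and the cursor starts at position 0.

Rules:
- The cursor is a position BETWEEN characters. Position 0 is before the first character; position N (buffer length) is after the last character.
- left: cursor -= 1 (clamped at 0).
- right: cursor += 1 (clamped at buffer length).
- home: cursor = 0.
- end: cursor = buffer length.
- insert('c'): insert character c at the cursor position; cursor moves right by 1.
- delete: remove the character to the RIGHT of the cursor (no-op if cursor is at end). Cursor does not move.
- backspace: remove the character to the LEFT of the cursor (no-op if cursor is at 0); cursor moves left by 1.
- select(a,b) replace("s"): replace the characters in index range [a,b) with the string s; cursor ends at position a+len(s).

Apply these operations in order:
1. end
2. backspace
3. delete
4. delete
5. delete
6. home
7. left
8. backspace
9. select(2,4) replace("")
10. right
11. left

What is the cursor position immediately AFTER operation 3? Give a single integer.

After op 1 (end): buf='BUYHV' cursor=5
After op 2 (backspace): buf='BUYH' cursor=4
After op 3 (delete): buf='BUYH' cursor=4

Answer: 4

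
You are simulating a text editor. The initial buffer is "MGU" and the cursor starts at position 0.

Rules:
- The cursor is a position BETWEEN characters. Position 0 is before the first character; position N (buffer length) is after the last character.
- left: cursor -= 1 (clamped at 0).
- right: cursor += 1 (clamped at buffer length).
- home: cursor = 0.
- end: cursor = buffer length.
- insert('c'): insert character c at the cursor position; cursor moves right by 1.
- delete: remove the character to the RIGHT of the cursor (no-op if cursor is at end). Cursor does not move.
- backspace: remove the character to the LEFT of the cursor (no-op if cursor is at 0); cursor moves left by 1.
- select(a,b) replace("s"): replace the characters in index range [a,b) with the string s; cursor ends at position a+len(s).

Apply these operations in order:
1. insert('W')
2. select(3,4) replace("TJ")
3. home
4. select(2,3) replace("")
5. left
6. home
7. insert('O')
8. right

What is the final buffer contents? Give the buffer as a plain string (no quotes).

After op 1 (insert('W')): buf='WMGU' cursor=1
After op 2 (select(3,4) replace("TJ")): buf='WMGTJ' cursor=5
After op 3 (home): buf='WMGTJ' cursor=0
After op 4 (select(2,3) replace("")): buf='WMTJ' cursor=2
After op 5 (left): buf='WMTJ' cursor=1
After op 6 (home): buf='WMTJ' cursor=0
After op 7 (insert('O')): buf='OWMTJ' cursor=1
After op 8 (right): buf='OWMTJ' cursor=2

Answer: OWMTJ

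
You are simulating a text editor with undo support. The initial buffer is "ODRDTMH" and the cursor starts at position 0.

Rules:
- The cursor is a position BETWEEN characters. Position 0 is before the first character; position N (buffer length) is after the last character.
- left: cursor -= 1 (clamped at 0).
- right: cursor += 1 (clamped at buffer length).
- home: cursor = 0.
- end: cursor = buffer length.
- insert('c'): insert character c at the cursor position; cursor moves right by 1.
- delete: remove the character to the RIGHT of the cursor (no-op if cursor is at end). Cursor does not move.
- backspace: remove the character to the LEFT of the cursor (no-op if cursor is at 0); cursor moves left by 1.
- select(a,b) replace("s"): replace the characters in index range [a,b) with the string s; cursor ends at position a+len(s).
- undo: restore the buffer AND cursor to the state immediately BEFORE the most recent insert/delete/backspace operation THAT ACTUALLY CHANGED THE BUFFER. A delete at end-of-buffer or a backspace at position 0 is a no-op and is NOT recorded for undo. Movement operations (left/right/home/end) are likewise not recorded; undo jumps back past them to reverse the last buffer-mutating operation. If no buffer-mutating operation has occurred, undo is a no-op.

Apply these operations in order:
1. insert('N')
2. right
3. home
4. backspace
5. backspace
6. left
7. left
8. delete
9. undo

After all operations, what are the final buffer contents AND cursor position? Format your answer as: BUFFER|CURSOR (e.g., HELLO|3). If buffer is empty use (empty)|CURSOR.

After op 1 (insert('N')): buf='NODRDTMH' cursor=1
After op 2 (right): buf='NODRDTMH' cursor=2
After op 3 (home): buf='NODRDTMH' cursor=0
After op 4 (backspace): buf='NODRDTMH' cursor=0
After op 5 (backspace): buf='NODRDTMH' cursor=0
After op 6 (left): buf='NODRDTMH' cursor=0
After op 7 (left): buf='NODRDTMH' cursor=0
After op 8 (delete): buf='ODRDTMH' cursor=0
After op 9 (undo): buf='NODRDTMH' cursor=0

Answer: NODRDTMH|0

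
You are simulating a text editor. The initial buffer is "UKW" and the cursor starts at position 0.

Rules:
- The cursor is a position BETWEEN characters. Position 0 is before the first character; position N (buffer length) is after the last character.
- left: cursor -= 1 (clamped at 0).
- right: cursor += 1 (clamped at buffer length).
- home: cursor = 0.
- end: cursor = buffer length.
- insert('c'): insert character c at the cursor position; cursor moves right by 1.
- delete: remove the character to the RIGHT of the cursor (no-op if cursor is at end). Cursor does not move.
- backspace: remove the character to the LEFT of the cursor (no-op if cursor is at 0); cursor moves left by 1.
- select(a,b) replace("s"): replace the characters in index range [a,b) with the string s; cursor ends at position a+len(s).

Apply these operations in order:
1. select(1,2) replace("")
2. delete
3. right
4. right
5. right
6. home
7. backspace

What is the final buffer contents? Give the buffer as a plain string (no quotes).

After op 1 (select(1,2) replace("")): buf='UW' cursor=1
After op 2 (delete): buf='U' cursor=1
After op 3 (right): buf='U' cursor=1
After op 4 (right): buf='U' cursor=1
After op 5 (right): buf='U' cursor=1
After op 6 (home): buf='U' cursor=0
After op 7 (backspace): buf='U' cursor=0

Answer: U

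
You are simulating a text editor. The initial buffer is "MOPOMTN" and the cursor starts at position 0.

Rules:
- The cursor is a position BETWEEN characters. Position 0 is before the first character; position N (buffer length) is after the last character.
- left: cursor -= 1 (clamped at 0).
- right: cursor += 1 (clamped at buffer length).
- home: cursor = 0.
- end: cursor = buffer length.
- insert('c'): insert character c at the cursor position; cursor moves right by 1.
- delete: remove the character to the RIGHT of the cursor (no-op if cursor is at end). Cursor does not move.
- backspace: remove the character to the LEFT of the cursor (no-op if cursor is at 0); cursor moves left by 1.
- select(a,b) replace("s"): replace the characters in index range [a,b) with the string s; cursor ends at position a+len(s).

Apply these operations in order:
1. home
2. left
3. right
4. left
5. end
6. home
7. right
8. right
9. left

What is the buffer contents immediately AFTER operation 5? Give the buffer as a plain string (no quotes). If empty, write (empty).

Answer: MOPOMTN

Derivation:
After op 1 (home): buf='MOPOMTN' cursor=0
After op 2 (left): buf='MOPOMTN' cursor=0
After op 3 (right): buf='MOPOMTN' cursor=1
After op 4 (left): buf='MOPOMTN' cursor=0
After op 5 (end): buf='MOPOMTN' cursor=7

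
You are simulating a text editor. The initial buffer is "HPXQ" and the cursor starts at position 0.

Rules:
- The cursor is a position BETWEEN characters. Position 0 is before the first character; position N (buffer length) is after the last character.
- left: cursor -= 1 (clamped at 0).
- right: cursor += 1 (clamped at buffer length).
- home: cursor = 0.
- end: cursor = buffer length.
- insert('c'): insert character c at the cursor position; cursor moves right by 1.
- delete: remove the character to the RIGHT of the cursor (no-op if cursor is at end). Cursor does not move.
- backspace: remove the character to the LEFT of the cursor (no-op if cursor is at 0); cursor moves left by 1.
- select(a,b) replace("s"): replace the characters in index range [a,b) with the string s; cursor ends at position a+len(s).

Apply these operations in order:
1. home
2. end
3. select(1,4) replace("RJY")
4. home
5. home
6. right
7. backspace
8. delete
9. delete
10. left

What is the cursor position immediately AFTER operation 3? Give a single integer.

After op 1 (home): buf='HPXQ' cursor=0
After op 2 (end): buf='HPXQ' cursor=4
After op 3 (select(1,4) replace("RJY")): buf='HRJY' cursor=4

Answer: 4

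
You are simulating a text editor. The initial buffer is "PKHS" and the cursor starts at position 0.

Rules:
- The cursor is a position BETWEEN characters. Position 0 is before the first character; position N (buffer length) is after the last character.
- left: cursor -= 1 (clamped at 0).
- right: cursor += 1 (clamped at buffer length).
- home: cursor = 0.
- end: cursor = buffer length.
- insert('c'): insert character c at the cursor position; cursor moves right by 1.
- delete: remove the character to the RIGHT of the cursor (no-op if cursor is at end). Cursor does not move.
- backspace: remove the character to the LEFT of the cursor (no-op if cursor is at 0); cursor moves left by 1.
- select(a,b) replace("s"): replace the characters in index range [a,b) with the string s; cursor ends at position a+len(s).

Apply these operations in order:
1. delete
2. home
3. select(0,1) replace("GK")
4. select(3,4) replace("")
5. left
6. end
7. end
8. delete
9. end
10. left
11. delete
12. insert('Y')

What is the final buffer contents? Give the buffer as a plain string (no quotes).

Answer: GKY

Derivation:
After op 1 (delete): buf='KHS' cursor=0
After op 2 (home): buf='KHS' cursor=0
After op 3 (select(0,1) replace("GK")): buf='GKHS' cursor=2
After op 4 (select(3,4) replace("")): buf='GKH' cursor=3
After op 5 (left): buf='GKH' cursor=2
After op 6 (end): buf='GKH' cursor=3
After op 7 (end): buf='GKH' cursor=3
After op 8 (delete): buf='GKH' cursor=3
After op 9 (end): buf='GKH' cursor=3
After op 10 (left): buf='GKH' cursor=2
After op 11 (delete): buf='GK' cursor=2
After op 12 (insert('Y')): buf='GKY' cursor=3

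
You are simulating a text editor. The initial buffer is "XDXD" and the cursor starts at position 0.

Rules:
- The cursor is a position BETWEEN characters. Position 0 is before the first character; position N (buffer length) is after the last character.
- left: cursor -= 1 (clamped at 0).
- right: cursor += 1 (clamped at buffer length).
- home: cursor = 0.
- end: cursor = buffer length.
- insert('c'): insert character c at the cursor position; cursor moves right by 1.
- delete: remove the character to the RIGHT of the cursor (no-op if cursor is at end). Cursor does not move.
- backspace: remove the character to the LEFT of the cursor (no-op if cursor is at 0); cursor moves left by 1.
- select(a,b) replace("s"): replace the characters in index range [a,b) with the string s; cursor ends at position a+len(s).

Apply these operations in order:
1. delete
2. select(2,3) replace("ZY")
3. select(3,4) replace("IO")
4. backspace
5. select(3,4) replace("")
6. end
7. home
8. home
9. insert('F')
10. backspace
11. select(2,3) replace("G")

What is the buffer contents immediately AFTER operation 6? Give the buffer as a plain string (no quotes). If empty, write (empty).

After op 1 (delete): buf='DXD' cursor=0
After op 2 (select(2,3) replace("ZY")): buf='DXZY' cursor=4
After op 3 (select(3,4) replace("IO")): buf='DXZIO' cursor=5
After op 4 (backspace): buf='DXZI' cursor=4
After op 5 (select(3,4) replace("")): buf='DXZ' cursor=3
After op 6 (end): buf='DXZ' cursor=3

Answer: DXZ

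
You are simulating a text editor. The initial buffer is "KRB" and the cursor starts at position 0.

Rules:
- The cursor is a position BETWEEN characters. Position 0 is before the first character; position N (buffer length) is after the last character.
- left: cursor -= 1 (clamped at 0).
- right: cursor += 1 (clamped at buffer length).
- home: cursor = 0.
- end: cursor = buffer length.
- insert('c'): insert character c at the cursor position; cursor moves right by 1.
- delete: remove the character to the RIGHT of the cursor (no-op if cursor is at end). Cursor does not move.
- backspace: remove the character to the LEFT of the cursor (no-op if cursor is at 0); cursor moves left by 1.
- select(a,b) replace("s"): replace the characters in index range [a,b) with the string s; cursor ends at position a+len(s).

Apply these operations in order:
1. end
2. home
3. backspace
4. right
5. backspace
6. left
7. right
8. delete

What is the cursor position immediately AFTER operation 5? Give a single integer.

After op 1 (end): buf='KRB' cursor=3
After op 2 (home): buf='KRB' cursor=0
After op 3 (backspace): buf='KRB' cursor=0
After op 4 (right): buf='KRB' cursor=1
After op 5 (backspace): buf='RB' cursor=0

Answer: 0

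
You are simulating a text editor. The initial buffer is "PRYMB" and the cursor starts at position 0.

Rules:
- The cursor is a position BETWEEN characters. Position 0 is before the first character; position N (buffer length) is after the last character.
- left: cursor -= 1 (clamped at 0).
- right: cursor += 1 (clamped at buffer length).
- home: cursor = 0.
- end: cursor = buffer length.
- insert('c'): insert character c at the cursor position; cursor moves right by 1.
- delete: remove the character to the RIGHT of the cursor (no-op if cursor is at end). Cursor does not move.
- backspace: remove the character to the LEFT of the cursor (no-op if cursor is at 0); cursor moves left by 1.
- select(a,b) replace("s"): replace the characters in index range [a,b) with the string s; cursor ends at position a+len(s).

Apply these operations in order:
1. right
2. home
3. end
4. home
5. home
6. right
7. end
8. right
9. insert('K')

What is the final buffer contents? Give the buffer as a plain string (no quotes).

After op 1 (right): buf='PRYMB' cursor=1
After op 2 (home): buf='PRYMB' cursor=0
After op 3 (end): buf='PRYMB' cursor=5
After op 4 (home): buf='PRYMB' cursor=0
After op 5 (home): buf='PRYMB' cursor=0
After op 6 (right): buf='PRYMB' cursor=1
After op 7 (end): buf='PRYMB' cursor=5
After op 8 (right): buf='PRYMB' cursor=5
After op 9 (insert('K')): buf='PRYMBK' cursor=6

Answer: PRYMBK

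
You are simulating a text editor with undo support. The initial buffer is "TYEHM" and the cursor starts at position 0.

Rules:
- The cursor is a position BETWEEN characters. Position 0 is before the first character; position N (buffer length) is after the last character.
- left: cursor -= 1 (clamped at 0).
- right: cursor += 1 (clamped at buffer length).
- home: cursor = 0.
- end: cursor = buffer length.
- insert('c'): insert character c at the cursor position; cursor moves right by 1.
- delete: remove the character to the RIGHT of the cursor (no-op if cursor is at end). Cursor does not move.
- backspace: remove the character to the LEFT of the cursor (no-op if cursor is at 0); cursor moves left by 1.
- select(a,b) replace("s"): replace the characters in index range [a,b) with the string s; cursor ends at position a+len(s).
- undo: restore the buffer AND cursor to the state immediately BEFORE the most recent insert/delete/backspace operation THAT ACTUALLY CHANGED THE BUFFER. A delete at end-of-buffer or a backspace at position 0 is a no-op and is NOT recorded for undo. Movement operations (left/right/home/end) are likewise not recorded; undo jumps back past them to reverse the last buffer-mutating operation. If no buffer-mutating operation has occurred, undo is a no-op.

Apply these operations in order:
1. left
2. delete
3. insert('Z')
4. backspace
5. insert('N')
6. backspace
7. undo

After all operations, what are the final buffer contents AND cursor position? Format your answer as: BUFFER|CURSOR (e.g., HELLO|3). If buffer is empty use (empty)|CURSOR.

Answer: NYEHM|1

Derivation:
After op 1 (left): buf='TYEHM' cursor=0
After op 2 (delete): buf='YEHM' cursor=0
After op 3 (insert('Z')): buf='ZYEHM' cursor=1
After op 4 (backspace): buf='YEHM' cursor=0
After op 5 (insert('N')): buf='NYEHM' cursor=1
After op 6 (backspace): buf='YEHM' cursor=0
After op 7 (undo): buf='NYEHM' cursor=1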